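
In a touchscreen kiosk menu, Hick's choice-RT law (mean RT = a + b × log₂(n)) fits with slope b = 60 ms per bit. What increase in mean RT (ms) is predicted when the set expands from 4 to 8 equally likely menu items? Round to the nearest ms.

ΔRT = (a + b log₂ n₂) − (a + b log₂ n₁) = b·(log₂ n₂ − log₂ n₁).
log₂(8) − log₂(4) = log₂(8/4) = log₂(2) = 1.
ΔRT = 60 × 1.0000 = 60.000 ms.

60 ms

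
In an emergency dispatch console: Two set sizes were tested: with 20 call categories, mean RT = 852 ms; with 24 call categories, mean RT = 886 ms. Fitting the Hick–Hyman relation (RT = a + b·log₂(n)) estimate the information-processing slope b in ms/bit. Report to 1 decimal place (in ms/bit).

Slope: b = (886 − 852) / (log₂ 24 − log₂ 20) = 34/0.2630 = 129.261 ms/bit.

129.3 ms/bit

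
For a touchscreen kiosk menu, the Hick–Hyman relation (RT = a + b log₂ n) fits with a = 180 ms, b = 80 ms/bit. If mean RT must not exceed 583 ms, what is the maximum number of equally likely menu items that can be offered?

32

80·log₂ n ≤ 583 − 180 = 403, giving log₂ n ≤ 5.0375 and n ≤ 32.843. The largest whole number is 32.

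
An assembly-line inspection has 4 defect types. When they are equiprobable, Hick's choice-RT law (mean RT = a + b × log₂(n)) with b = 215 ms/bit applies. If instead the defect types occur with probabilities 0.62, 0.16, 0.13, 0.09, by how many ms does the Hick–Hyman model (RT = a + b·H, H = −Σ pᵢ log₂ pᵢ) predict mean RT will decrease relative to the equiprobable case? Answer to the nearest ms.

98 ms

Equiprobable entropy H₀ = log₂ 4 = 2.0000 bits.
Skewed entropy H = −Σ pᵢ log₂ pᵢ = 1.5459 bits.
ΔRT = b·(H₀ − H) = 215 × 0.4541 = 97.63 ms.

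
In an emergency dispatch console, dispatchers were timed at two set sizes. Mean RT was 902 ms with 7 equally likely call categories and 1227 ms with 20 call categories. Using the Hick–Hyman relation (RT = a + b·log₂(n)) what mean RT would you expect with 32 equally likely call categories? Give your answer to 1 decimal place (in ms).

Solve the two-equation system in a and b:
  b = (1227 − 902) / (log₂ 20 − log₂ 7) = 325 / (4.3219 − 2.8074) = 214.582 ms/bit
  a = 902 − 214.582 × 2.8074 = 299.592 ms
Then RT(32) = 299.592 + 214.582 × log₂ 32 = 299.592 + 214.582 × 5 ≈ 1372.502 ms.

1372.5 ms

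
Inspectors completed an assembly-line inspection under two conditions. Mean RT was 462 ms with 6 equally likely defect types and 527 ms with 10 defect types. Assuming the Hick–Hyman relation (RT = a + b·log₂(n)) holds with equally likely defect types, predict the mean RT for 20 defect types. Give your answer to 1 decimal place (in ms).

615.2 ms

Fit slope and intercept:
  b = (527 − 462) / (log₂ 10 − log₂ 6) = 65 / (3.3219 − 2.5850) = 88.200 ms/bit
  a = 462 − 88.200 × 2.5850 = 234.008 ms
Then RT(20) = 234.008 + 88.200 × log₂ 20 = 234.008 + 88.200 × 4.3219 ≈ 615.200 ms.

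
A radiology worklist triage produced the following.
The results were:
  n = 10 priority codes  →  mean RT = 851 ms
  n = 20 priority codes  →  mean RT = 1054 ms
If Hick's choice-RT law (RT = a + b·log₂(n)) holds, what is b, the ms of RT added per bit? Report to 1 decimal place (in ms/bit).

203.0 ms/bit

Slope: b = (1054 − 851) / (log₂ 20 − log₂ 10) = 203/1.0000 = 203.000 ms/bit.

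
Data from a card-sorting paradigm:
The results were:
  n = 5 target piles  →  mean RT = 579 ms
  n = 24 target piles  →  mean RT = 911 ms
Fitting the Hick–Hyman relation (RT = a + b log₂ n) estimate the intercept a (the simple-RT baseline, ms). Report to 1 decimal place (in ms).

b = (RT₂ − RT₁)/(log₂ n₂ − log₂ n₁) = (911 − 579)/(4.5850 − 2.3219) = 146.706 ms/bit.
Intercept: a = 579 − 146.706·log₂(5) = 238.360 ms.

238.4 ms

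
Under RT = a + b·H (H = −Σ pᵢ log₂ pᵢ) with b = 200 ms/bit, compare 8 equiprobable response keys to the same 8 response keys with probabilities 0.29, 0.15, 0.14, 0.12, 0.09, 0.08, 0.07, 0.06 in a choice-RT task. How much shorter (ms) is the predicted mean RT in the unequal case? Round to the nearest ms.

38 ms

Equiprobable entropy H₀ = log₂ 8 = 3.0000 bits.
Skewed entropy H = −Σ pᵢ log₂ pᵢ = 2.8089 bits.
ΔRT = b·(H₀ − H) = 200 × 0.1911 = 38.22 ms.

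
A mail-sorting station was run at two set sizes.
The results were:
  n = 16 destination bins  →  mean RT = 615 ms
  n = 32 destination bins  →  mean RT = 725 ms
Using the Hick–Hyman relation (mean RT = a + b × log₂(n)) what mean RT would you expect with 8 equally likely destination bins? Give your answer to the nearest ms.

RT is linear in log₂ n, so two points fix the line:
  b = (725 − 615) / (log₂ 32 − log₂ 16) = 110 / (5 − 4) = 110 ms/bit
  a = 615 − 110 × 4 = 175 ms
Then RT(8) = 175 + 110 × log₂ 8 = 175 + 110 × 3 ≈ 505.000 ms.

505 ms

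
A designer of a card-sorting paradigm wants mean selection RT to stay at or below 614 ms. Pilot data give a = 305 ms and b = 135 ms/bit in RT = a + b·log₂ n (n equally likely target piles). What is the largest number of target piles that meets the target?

4

Set 305 + 135·log₂ n ≤ 614 → log₂ n ≤ (614 − 305)/135 = 2.2889.
So n ≤ 2^2.2889 = 4.887; the largest integer n is 4.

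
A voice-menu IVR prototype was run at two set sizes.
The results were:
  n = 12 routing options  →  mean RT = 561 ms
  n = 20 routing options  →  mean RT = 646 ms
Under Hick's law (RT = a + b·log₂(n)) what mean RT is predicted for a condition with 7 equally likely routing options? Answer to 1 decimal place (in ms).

471.3 ms

Solve the two-equation system in a and b:
  b = (646 − 561) / (log₂ 20 − log₂ 12) = 85 / (4.3219 − 3.5850) = 115.338 ms/bit
  a = 561 − 115.338 × 3.5850 = 147.518 ms
Then RT(7) = 147.518 + 115.338 × log₂ 7 = 147.518 + 115.338 × 2.8074 ≈ 471.312 ms.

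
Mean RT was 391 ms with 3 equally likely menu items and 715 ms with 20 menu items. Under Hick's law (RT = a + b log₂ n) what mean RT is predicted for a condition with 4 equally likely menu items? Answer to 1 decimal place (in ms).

440.1 ms

With log₂ n on the abscissa the relation is linear; from the two conditions:
  b = (715 − 391) / (log₂ 20 − log₂ 3) = 324 / (4.3219 − 1.5850) = 118.379 ms/bit
  a = 391 − 118.379 × 1.5850 = 203.373 ms
Then RT(4) = 203.373 + 118.379 × log₂ 4 = 203.373 + 118.379 × 2 ≈ 440.132 ms.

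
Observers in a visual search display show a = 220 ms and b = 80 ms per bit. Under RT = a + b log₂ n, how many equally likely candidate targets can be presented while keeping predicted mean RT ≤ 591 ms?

80·log₂ n ≤ 591 − 220 = 371, giving log₂ n ≤ 4.6375 and n ≤ 24.890. The largest whole number is 24.

24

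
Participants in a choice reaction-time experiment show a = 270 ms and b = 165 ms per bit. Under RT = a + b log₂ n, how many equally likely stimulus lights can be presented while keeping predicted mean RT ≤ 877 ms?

12

Set 270 + 165·log₂ n ≤ 877 → log₂ n ≤ (877 − 270)/165 = 3.6788.
So n ≤ 2^3.6788 = 12.806; the largest integer n is 12.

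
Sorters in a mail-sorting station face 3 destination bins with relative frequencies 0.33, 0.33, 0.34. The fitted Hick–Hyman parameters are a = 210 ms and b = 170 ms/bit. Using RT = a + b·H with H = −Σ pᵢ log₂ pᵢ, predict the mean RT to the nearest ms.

479 ms

Entropy contributions −pᵢ log₂ pᵢ: 0.5278, 0.5278, 0.5292; sum H = 1.5848 bits.
RT = a + bH = 210 + 170·1.5848 = 479.42 ms.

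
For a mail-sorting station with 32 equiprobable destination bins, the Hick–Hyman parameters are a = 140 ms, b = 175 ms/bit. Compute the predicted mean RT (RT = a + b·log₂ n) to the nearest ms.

log₂(32) = 5 bits, so RT = 140 + 175 × 5 ≈ 1015.000 ms.

1015 ms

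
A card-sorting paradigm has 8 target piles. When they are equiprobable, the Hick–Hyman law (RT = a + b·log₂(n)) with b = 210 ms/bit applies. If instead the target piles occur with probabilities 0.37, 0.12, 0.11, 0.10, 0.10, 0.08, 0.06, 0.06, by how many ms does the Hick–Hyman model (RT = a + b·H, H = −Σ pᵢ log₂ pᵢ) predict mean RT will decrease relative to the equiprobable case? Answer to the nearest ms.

65 ms

Equiprobable entropy H₀ = log₂ 8 = 3.0000 bits.
Skewed entropy H = −Σ pᵢ log₂ pᵢ = 2.6910 bits.
ΔRT = b·(H₀ − H) = 210 × 0.3090 = 64.88 ms.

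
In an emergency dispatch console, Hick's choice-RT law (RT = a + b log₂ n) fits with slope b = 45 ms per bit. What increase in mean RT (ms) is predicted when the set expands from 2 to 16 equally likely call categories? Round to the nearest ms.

ΔRT = (a + b log₂ n₂) − (a + b log₂ n₁) = b·(log₂ n₂ − log₂ n₁).
log₂(16) − log₂(2) = log₂(16/2) = log₂(8) = 3.
ΔRT = 45 × 3.0000 = 135.000 ms.

135 ms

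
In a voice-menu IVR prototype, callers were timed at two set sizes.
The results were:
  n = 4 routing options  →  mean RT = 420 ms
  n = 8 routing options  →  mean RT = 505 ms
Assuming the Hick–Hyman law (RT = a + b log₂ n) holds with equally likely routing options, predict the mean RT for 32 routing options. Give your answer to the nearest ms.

Fit slope and intercept:
  b = (505 − 420) / (log₂ 8 − log₂ 4) = 85 / (3 − 2) = 85 ms/bit
  a = 420 − 85 × 2 = 250 ms
Then RT(32) = 250 + 85 × log₂ 32 = 250 + 85 × 5 ≈ 675.000 ms.

675 ms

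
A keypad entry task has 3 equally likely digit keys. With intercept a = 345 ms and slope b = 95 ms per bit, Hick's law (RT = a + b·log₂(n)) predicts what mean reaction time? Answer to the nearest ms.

496 ms

log₂(3) = 1.5850 bits, so RT = 345 + 95 × 1.5850 ≈ 495.571 ms.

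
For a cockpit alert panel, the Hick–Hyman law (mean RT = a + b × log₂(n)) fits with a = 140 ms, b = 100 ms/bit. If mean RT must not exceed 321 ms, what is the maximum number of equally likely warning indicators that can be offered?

Information budget: (321 − 140)/100 = 1.8100 bits, so n ≤ 2^1.8100 = 3.506 → at most 3.

3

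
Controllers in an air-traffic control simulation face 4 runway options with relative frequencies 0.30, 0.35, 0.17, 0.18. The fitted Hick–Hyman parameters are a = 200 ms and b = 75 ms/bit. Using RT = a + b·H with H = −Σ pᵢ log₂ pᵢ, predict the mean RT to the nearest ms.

Entropy contributions −pᵢ log₂ pᵢ: 0.5211, 0.5301, 0.4346, 0.4453; sum H = 1.9311 bits.
RT = a + bH = 200 + 75·1.9311 = 344.83 ms.

345 ms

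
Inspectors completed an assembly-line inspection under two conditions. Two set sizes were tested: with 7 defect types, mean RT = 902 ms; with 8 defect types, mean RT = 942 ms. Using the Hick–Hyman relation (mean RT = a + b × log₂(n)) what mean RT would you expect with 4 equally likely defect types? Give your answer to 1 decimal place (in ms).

734.4 ms

Solve the two-equation system in a and b:
  b = (942 − 902) / (log₂ 8 − log₂ 7) = 40 / (3 − 2.8074) = 207.636 ms/bit
  a = 902 − 207.636 × 2.8074 = 319.093 ms
Then RT(4) = 319.093 + 207.636 × log₂ 4 = 319.093 + 207.636 × 2 ≈ 734.364 ms.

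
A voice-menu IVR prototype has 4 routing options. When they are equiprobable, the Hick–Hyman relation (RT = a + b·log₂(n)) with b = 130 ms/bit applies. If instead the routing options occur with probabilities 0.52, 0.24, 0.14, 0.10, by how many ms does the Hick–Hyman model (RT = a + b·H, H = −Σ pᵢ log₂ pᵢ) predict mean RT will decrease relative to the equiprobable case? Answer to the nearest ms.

Equiprobable entropy H₀ = log₂ 4 = 2.0000 bits.
Skewed entropy H = −Σ pᵢ log₂ pᵢ = 1.7140 bits.
ΔRT = b·(H₀ − H) = 130 × 0.2860 = 37.18 ms.

37 ms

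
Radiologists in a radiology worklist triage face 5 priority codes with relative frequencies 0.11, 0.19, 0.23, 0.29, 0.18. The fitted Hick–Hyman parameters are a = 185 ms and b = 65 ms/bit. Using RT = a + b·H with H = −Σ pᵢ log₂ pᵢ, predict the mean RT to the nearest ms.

332 ms

H = 0.11·log₂(1/0.11) + 0.19·log₂(1/0.19) + 0.23·log₂(1/0.23) + 0.29·log₂(1/0.29) + 0.18·log₂(1/0.18) = 2.2564 bits.
RT = 185 + 65 × 2.2564 = 331.67 ms.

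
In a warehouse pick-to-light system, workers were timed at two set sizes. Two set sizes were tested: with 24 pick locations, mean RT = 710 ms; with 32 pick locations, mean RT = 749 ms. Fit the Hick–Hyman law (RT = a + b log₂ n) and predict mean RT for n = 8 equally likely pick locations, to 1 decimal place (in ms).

561.1 ms

With log₂ n on the abscissa the relation is linear; from the two conditions:
  b = (749 − 710) / (log₂ 32 − log₂ 24) = 39 / (5 − 4.5850) = 93.967 ms/bit
  a = 710 − 93.967 × 4.5850 = 279.163 ms
Then RT(8) = 279.163 + 93.967 × log₂ 8 = 279.163 + 93.967 × 3 ≈ 561.065 ms.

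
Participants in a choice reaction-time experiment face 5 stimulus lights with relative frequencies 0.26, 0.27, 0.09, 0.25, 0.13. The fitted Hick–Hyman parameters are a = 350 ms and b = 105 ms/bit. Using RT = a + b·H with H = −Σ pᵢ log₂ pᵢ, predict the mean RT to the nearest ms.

H = 0.26·log₂(1/0.26) + 0.27·log₂(1/0.27) + 0.09·log₂(1/0.09) + 0.25·log₂(1/0.25) + 0.13·log₂(1/0.13) = 2.2106 bits.
RT = 350 + 105 × 2.2106 = 582.11 ms.

582 ms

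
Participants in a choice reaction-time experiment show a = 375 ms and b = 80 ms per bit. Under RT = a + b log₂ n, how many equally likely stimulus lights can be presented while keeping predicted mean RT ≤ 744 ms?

24

Set 375 + 80·log₂ n ≤ 744 → log₂ n ≤ (744 − 375)/80 = 4.6125.
So n ≤ 2^4.6125 = 24.463; the largest integer n is 24.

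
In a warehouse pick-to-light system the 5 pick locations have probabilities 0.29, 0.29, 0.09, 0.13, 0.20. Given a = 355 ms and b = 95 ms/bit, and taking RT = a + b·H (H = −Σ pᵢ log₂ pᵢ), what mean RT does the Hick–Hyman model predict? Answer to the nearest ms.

564 ms

Entropy contributions −pᵢ log₂ pᵢ: 0.5179, 0.5179, 0.3127, 0.3826, 0.4644; sum H = 2.1955 bits.
RT = a + bH = 355 + 95·2.1955 = 563.57 ms.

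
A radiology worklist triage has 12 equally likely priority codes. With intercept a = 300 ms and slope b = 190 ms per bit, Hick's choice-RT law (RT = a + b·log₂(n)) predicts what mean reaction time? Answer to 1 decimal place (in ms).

981.1 ms

log₂(12) = 3.5850 bits, so RT = 300 + 190 × 3.5850 ≈ 981.143 ms.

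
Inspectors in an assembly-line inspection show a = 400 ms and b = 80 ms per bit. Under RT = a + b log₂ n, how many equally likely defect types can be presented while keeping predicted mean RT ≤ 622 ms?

6

Set 400 + 80·log₂ n ≤ 622 → log₂ n ≤ (622 − 400)/80 = 2.7750.
So n ≤ 2^2.7750 = 6.845; the largest integer n is 6.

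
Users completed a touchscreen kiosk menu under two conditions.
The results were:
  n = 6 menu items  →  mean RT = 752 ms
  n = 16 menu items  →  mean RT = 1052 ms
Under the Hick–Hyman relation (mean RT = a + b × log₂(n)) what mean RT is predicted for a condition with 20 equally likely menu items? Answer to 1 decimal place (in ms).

Fit slope and intercept:
  b = (1052 − 752) / (log₂ 16 − log₂ 6) = 300 / (4 − 2.5850) = 212.009 ms/bit
  a = 752 − 212.009 × 2.5850 = 203.966 ms
Then RT(20) = 203.966 + 212.009 × log₂ 20 = 203.966 + 212.009 × 4.3219 ≈ 1120.251 ms.

1120.3 ms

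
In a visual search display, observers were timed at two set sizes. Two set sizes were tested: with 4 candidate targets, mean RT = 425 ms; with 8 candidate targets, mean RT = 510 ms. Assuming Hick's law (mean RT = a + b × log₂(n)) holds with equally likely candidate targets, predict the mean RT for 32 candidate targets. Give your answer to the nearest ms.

680 ms

RT is linear in log₂ n, so two points fix the line:
  b = (510 − 425) / (log₂ 8 − log₂ 4) = 85 / (3 − 2) = 85 ms/bit
  a = 425 − 85 × 2 = 255 ms
Then RT(32) = 255 + 85 × log₂ 32 = 255 + 85 × 5 ≈ 680.000 ms.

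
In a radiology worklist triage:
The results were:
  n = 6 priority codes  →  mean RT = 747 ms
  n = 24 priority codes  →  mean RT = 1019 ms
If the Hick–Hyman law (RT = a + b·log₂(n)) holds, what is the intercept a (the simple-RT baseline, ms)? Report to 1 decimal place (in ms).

395.4 ms

The slope on a log₂ axis is (1019 − 747) / (4.5850 − 2.5850) = 136.000 ms/bit.
a = RT₁ − b·log₂ n₁ = 747 − 136.000 × 2.5850 = 395.445 ms.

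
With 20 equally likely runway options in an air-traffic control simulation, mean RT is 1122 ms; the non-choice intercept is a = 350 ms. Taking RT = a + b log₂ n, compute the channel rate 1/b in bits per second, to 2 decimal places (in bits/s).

b = (1122 − 350)/log₂ 20 = 772/4.3219 = 178.624 ms per bit = 0.17862 s/bit; the reciprocal is 5.598 bits/s.

5.60 bits/s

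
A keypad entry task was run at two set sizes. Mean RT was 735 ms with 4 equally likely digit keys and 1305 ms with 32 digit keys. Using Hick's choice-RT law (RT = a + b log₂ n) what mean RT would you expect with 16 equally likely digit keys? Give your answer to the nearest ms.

1115 ms

Solve the two-equation system in a and b:
  b = (1305 − 735) / (log₂ 32 − log₂ 4) = 570 / (5 − 2) = 190 ms/bit
  a = 735 − 190 × 2 = 355 ms
Then RT(16) = 355 + 190 × log₂ 16 = 355 + 190 × 4 ≈ 1115.000 ms.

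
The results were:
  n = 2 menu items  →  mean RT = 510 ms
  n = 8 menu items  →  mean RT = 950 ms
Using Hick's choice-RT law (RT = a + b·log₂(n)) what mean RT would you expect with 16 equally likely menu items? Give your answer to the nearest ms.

With log₂ n on the abscissa the relation is linear; from the two conditions:
  b = (950 − 510) / (log₂ 8 − log₂ 2) = 440 / (3 − 1) = 220 ms/bit
  a = 510 − 220 × 1 = 290 ms
Then RT(16) = 290 + 220 × log₂ 16 = 290 + 220 × 4 ≈ 1170.000 ms.

1170 ms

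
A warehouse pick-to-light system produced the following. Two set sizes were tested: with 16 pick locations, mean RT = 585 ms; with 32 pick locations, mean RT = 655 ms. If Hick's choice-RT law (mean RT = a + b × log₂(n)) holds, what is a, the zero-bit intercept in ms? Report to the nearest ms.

Slope: b = (655 − 585) / (log₂ 32 − log₂ 16) = 70/1.0000 = 70 ms/bit.
Intercept: a = 585 − 70·log₂(16) = 305.000 ms.

305 ms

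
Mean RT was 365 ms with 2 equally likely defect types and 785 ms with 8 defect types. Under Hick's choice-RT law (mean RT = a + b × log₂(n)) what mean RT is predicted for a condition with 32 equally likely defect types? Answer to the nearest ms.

RT is linear in log₂ n, so two points fix the line:
  b = (785 − 365) / (log₂ 8 − log₂ 2) = 420 / (3 − 1) = 210 ms/bit
  a = 365 − 210 × 1 = 155 ms
Then RT(32) = 155 + 210 × log₂ 32 = 155 + 210 × 5 ≈ 1205.000 ms.

1205 ms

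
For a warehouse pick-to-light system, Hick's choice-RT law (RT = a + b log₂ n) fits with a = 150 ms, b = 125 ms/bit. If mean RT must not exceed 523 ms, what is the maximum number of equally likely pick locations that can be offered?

7

Set 150 + 125·log₂ n ≤ 523 → log₂ n ≤ (523 − 150)/125 = 2.9840.
So n ≤ 2^2.9840 = 7.912; the largest integer n is 7.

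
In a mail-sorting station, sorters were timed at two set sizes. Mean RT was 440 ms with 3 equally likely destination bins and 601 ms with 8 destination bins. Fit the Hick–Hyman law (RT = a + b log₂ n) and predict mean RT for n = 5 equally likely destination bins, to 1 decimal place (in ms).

523.9 ms

With log₂ n on the abscissa the relation is linear; from the two conditions:
  b = (601 − 440) / (log₂ 8 − log₂ 3) = 161 / (3 − 1.5850) = 113.778 ms/bit
  a = 440 − 113.778 × 1.5850 = 259.666 ms
Then RT(5) = 259.666 + 113.778 × log₂ 5 = 259.666 + 113.778 × 2.3219 ≈ 523.850 ms.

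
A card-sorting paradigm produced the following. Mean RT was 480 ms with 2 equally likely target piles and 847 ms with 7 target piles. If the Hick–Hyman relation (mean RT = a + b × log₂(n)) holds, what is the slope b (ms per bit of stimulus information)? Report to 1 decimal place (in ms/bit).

Slope: b = (847 − 480) / (log₂ 7 − log₂ 2) = 367/1.8074 = 203.059 ms/bit.

203.1 ms/bit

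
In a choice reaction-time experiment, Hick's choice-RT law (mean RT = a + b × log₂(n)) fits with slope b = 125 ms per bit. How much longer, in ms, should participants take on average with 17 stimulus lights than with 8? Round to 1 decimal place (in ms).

Only the slope matters, since a is common to both: ΔRT = b·log₂(n₂/n₁).
log₂(17) − log₂(8) = 4.0875 − 3 = 1.0875.
ΔRT = 125 × 1.0875 = 135.933 ms.

135.9 ms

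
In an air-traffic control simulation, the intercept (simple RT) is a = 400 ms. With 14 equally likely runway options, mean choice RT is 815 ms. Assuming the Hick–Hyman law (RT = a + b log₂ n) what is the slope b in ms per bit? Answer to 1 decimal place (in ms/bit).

b = (815 − 400) / log₂(14) = 415 / 3.8074 = 109.000 ms/bit.

109.0 ms/bit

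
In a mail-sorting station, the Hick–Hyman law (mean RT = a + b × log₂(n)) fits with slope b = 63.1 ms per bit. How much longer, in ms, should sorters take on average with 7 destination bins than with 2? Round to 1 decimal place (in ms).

The intercept a cancels: ΔRT = b·(log₂ n₂ − log₂ n₁) = b·log₂(n₂/n₁).
log₂(7) − log₂(2) = 2.8074 − 1 = 1.8074.
ΔRT = 63.1 × 1.8074 = 114.044 ms.

114.0 ms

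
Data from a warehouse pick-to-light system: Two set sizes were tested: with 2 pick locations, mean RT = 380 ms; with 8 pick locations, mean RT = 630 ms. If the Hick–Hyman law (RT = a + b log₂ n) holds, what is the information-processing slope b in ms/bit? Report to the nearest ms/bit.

125 ms/bit

The slope on a log₂ axis is (630 − 380) / (3 − 1) = 125 ms/bit.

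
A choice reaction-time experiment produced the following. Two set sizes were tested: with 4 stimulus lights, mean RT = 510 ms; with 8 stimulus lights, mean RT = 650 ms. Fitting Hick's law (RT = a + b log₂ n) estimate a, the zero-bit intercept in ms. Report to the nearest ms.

Slope: b = (650 − 510) / (log₂ 8 − log₂ 4) = 140/1.0000 = 140 ms/bit.
Intercept: a = 510 − 140·log₂(4) = 230.000 ms.

230 ms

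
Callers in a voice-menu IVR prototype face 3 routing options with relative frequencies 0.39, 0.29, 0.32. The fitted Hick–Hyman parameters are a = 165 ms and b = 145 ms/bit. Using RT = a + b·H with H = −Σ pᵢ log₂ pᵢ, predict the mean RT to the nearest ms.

393 ms

Entropy contributions −pᵢ log₂ pᵢ: 0.5298, 0.5179, 0.5260; sum H = 1.5737 bits.
RT = a + bH = 165 + 145·1.5737 = 393.19 ms.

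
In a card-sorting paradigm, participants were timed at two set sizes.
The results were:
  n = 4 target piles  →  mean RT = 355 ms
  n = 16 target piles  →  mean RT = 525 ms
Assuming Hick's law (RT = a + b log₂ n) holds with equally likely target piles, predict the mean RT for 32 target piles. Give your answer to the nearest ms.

With log₂ n on the abscissa the relation is linear; from the two conditions:
  b = (525 − 355) / (log₂ 16 − log₂ 4) = 170 / (4 − 2) = 85 ms/bit
  a = 355 − 85 × 2 = 185 ms
Then RT(32) = 185 + 85 × log₂ 32 = 185 + 85 × 5 ≈ 610.000 ms.

610 ms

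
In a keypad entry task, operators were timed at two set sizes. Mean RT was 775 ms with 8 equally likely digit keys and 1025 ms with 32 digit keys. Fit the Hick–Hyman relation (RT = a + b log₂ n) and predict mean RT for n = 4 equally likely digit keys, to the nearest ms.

650 ms

Solve the two-equation system in a and b:
  b = (1025 − 775) / (log₂ 32 − log₂ 8) = 250 / (5 − 3) = 125 ms/bit
  a = 775 − 125 × 3 = 400 ms
Then RT(4) = 400 + 125 × log₂ 4 = 400 + 125 × 2 ≈ 650.000 ms.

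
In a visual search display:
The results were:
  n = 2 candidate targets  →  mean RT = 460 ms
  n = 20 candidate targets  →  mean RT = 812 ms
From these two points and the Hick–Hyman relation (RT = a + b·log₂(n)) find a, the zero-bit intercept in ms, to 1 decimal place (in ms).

354.0 ms

b = (RT₂ − RT₁)/(log₂ n₂ − log₂ n₁) = (812 − 460)/(4.3219 − 1) = 105.963 ms/bit.
a = RT₁ − b·log₂ n₁ = 460 − 105.963 × 1 = 354.037 ms.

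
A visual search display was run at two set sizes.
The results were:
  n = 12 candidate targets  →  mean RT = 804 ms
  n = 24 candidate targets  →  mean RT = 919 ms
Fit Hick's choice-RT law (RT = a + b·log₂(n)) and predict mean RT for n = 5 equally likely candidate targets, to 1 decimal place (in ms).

658.8 ms

Solve the two-equation system in a and b:
  b = (919 − 804) / (log₂ 24 − log₂ 12) = 115 / (4.5850 − 3.5850) = 115.000 ms/bit
  a = 804 − 115.000 × 3.5850 = 391.729 ms
Then RT(5) = 391.729 + 115.000 × log₂ 5 = 391.729 + 115.000 × 2.3219 ≈ 658.751 ms.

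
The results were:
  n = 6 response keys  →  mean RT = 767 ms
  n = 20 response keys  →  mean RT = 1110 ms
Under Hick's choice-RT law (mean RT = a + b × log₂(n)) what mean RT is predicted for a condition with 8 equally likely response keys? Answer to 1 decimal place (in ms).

849.0 ms

Solve the two-equation system in a and b:
  b = (1110 − 767) / (log₂ 20 − log₂ 6) = 343 / (4.3219 − 2.5850) = 197.471 ms/bit
  a = 767 − 197.471 × 2.5850 = 256.545 ms
Then RT(8) = 256.545 + 197.471 × log₂ 8 = 256.545 + 197.471 × 3 ≈ 848.958 ms.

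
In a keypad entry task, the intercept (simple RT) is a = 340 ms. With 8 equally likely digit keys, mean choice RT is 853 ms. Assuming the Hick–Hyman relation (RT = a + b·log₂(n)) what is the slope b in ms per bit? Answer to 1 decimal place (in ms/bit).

171.0 ms/bit

8 alternatives carry log₂ 8 = 3 bits; the choice cost is 853 − 340 = 513 ms, so b = 513/3 = 171.000 ms/bit.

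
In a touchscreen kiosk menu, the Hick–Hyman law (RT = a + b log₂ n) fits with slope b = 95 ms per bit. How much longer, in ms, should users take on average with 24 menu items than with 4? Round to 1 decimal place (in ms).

245.6 ms

The intercept a cancels: ΔRT = b·(log₂ n₂ − log₂ n₁) = b·log₂(n₂/n₁).
log₂(24) − log₂(4) = 4.5850 − 2 = 2.5850.
ΔRT = 95 × 2.5850 = 245.571 ms.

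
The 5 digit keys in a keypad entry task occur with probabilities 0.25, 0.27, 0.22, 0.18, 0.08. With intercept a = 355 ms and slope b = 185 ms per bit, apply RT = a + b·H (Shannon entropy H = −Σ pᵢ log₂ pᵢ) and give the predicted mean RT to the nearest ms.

Entropy contributions −pᵢ log₂ pᵢ: 0.5000, 0.5100, 0.4806, 0.4453, 0.2915; sum H = 2.2274 bits.
RT = a + bH = 355 + 185·2.2274 = 767.07 ms.

767 ms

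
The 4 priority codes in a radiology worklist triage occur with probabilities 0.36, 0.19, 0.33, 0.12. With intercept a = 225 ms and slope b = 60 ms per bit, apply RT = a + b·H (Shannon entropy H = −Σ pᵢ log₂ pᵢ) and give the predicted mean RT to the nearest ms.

338 ms

H = 0.36·log₂(1/0.36) + 0.19·log₂(1/0.19) + 0.33·log₂(1/0.33) + 0.12·log₂(1/0.12) = 1.8807 bits.
RT = 225 + 60 × 1.8807 = 337.84 ms.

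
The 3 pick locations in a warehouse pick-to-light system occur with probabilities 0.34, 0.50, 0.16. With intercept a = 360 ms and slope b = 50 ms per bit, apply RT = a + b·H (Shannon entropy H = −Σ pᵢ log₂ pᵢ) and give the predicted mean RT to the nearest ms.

H = 0.34·log₂(1/0.34) + 0.50·log₂(1/0.50) + 0.16·log₂(1/0.16) = 1.4522 bits.
RT = 360 + 50 × 1.4522 = 432.61 ms.

433 ms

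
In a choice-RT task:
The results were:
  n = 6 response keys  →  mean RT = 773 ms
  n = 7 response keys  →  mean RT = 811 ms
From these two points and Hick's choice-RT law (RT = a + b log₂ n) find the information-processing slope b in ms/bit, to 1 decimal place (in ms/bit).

Slope: b = (811 − 773) / (log₂ 7 − log₂ 6) = 38/0.2224 = 170.869 ms/bit.

170.9 ms/bit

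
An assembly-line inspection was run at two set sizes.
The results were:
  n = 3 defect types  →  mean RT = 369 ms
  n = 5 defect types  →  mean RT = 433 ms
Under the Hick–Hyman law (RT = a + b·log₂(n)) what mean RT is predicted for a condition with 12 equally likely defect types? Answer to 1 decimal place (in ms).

With log₂ n on the abscissa the relation is linear; from the two conditions:
  b = (433 − 369) / (log₂ 5 − log₂ 3) = 64 / (2.3219 − 1.5850) = 86.843 ms/bit
  a = 369 − 86.843 × 1.5850 = 231.358 ms
Then RT(12) = 231.358 + 86.843 × log₂ 12 = 231.358 + 86.843 × 3.5850 ≈ 542.685 ms.

542.7 ms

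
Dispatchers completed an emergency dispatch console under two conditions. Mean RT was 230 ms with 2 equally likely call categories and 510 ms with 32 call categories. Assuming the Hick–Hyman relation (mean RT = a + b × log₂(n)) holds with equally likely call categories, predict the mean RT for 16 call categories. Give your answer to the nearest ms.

Fit slope and intercept:
  b = (510 − 230) / (log₂ 32 − log₂ 2) = 280 / (5 − 1) = 70 ms/bit
  a = 230 − 70 × 1 = 160 ms
Then RT(16) = 160 + 70 × log₂ 16 = 160 + 70 × 4 ≈ 440.000 ms.

440 ms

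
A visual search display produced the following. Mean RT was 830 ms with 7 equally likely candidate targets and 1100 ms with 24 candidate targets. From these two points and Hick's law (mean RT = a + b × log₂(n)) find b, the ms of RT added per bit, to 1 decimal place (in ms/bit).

The slope on a log₂ axis is (1100 − 830) / (4.5850 − 2.8074) = 151.890 ms/bit.

151.9 ms/bit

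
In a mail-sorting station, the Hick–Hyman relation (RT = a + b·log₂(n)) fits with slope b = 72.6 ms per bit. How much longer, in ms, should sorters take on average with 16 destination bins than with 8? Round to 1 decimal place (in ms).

72.6 ms

The intercept a cancels: ΔRT = b·(log₂ n₂ − log₂ n₁) = b·log₂(n₂/n₁).
log₂(16) − log₂(8) = log₂(16/8) = log₂(2) = 1.
ΔRT = 72.6 × 1.0000 = 72.600 ms.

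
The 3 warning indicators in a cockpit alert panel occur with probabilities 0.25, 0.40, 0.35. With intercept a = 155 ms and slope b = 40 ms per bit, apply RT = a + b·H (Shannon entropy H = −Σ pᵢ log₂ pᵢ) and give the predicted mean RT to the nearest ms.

217 ms

Entropy contributions −pᵢ log₂ pᵢ: 0.5000, 0.5288, 0.5301; sum H = 1.5589 bits.
RT = a + bH = 155 + 40·1.5589 = 217.35 ms.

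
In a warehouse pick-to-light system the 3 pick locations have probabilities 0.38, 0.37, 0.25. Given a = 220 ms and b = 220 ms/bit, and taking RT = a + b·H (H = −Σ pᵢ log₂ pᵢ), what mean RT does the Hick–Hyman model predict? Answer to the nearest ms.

563 ms

Entropy contributions −pᵢ log₂ pᵢ: 0.5305, 0.5307, 0.5000; sum H = 1.5612 bits.
RT = a + bH = 220 + 220·1.5612 = 563.46 ms.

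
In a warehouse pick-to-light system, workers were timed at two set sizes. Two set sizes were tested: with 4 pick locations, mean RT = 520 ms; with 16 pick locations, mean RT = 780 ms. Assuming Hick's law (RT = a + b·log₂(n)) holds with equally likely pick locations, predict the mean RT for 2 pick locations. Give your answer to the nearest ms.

Solve the two-equation system in a and b:
  b = (780 − 520) / (log₂ 16 − log₂ 4) = 260 / (4 − 2) = 130 ms/bit
  a = 520 − 130 × 2 = 260 ms
Then RT(2) = 260 + 130 × log₂ 2 = 260 + 130 × 1 ≈ 390.000 ms.

390 ms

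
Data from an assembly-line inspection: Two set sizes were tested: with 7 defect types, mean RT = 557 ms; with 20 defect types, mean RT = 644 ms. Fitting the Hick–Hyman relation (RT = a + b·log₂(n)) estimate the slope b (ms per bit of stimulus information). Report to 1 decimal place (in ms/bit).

b = (RT₂ − RT₁)/(log₂ n₂ − log₂ n₁) = (644 − 557)/(4.3219 − 2.8074) = 57.442 ms/bit.

57.4 ms/bit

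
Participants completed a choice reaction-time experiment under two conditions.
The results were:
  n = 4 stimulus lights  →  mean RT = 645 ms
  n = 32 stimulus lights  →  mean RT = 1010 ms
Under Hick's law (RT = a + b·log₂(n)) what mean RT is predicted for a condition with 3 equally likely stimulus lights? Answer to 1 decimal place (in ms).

Solve the two-equation system in a and b:
  b = (1010 − 645) / (log₂ 32 − log₂ 4) = 365 / (5 − 2) = 121.667 ms/bit
  a = 645 − 121.667 × 2 = 401.667 ms
Then RT(3) = 401.667 + 121.667 × log₂ 3 = 401.667 + 121.667 × 1.5850 ≈ 594.504 ms.

594.5 ms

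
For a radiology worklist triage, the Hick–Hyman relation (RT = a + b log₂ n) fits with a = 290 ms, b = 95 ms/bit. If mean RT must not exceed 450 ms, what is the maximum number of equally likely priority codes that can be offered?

3

Information budget: (450 − 290)/95 = 1.6842 bits, so n ≤ 2^1.6842 = 3.214 → at most 3.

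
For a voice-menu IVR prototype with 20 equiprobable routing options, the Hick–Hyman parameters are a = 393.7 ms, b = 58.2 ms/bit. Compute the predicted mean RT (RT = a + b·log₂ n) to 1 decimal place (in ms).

log₂(20) = 4.3219 bits, so RT = 393.7 + 58.2 × 4.3219 ≈ 645.236 ms.

645.2 ms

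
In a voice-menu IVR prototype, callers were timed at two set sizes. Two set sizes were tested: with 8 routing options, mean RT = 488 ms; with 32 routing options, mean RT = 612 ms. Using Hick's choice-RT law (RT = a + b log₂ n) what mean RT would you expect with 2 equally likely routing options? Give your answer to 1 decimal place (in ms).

364.0 ms

Fit slope and intercept:
  b = (612 − 488) / (log₂ 32 − log₂ 8) = 124 / (5 − 3) = 62.000 ms/bit
  a = 488 − 62.000 × 3 = 302.000 ms
Then RT(2) = 302.000 + 62.000 × log₂ 2 = 302.000 + 62.000 × 1 ≈ 364.000 ms.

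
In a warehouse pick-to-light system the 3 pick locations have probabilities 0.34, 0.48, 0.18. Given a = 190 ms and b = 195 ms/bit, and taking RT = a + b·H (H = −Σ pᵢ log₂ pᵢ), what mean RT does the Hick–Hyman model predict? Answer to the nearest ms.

479 ms

H = 0.34·log₂(1/0.34) + 0.48·log₂(1/0.48) + 0.18·log₂(1/0.18) = 1.4828 bits.
RT = 190 + 195 × 1.4828 = 479.14 ms.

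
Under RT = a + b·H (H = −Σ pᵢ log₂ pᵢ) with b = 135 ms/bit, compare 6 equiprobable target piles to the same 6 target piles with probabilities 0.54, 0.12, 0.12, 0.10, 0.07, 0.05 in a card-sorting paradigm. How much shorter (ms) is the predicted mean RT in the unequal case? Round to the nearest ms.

75 ms

The RT saving is b·ΔH. Equiprobable H₀ = log₂(6) = 2.5850 bits; with the given probabilities H = 2.0310 bits.
b·(H₀ − H) = 135 × (2.5850 − 2.0310) = 74.78 ms.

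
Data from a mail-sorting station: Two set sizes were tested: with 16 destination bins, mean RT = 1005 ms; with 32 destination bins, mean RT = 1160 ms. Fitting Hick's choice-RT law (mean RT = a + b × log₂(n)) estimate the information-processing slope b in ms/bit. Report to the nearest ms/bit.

155 ms/bit

Slope: b = (1160 − 1005) / (log₂ 32 − log₂ 16) = 155/1.0000 = 155 ms/bit.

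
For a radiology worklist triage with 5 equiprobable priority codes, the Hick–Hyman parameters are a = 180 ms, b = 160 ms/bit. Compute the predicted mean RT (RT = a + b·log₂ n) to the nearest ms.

552 ms

log₂(5) = 2.3219 bits, so RT = 180 + 160 × 2.3219 ≈ 551.508 ms.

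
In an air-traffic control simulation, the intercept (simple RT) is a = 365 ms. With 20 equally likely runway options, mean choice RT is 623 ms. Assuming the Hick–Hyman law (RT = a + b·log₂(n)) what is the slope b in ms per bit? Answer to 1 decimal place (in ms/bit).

59.7 ms/bit

b = (623 − 365) / log₂(20) = 258 / 4.3219 = 59.696 ms/bit.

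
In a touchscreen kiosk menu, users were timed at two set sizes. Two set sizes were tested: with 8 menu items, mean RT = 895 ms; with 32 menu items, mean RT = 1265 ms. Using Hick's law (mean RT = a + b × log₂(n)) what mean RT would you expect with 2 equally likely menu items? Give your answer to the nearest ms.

RT is linear in log₂ n, so two points fix the line:
  b = (1265 − 895) / (log₂ 32 − log₂ 8) = 370 / (5 − 3) = 185 ms/bit
  a = 895 − 185 × 3 = 340 ms
Then RT(2) = 340 + 185 × log₂ 2 = 340 + 185 × 1 ≈ 525.000 ms.

525 ms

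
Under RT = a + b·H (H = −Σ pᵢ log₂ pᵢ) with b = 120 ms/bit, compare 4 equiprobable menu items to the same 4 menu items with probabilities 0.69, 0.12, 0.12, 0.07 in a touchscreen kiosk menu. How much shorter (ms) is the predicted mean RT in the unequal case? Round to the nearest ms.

Equiprobable entropy H₀ = log₂ 4 = 2.0000 bits.
Skewed entropy H = −Σ pᵢ log₂ pᵢ = 1.3721 bits.
ΔRT = b·(H₀ − H) = 120 × 0.6279 = 75.35 ms.

75 ms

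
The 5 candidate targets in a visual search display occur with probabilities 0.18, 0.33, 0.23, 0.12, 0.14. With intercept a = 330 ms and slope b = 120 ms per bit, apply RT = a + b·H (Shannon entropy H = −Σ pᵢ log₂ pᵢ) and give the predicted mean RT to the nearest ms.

597 ms

H = 0.18·log₂(1/0.18) + 0.33·log₂(1/0.33) + 0.23·log₂(1/0.23) + 0.12·log₂(1/0.12) + 0.14·log₂(1/0.14) = 2.2250 bits.
RT = 330 + 120 × 2.2250 = 597.00 ms.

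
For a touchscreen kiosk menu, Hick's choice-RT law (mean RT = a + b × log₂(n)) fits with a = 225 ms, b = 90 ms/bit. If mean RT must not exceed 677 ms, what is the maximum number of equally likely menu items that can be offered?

32

Set 225 + 90·log₂ n ≤ 677 → log₂ n ≤ (677 − 225)/90 = 5.0222.
So n ≤ 2^5.0222 = 32.497; the largest integer n is 32.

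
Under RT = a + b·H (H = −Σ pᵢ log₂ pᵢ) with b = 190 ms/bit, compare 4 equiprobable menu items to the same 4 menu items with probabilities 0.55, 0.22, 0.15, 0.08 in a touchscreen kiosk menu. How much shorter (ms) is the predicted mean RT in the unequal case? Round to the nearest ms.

The RT saving is b·ΔH. Equiprobable H₀ = log₂(4) = 2.0000 bits; with the given probabilities H = 1.6570 bits.
b·(H₀ − H) = 190 × (2.0000 − 1.6570) = 65.17 ms.

65 ms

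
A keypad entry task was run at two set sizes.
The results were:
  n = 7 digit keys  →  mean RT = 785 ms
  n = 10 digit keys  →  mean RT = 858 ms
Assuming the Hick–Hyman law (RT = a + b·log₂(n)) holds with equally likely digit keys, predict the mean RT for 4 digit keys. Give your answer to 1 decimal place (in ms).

With log₂ n on the abscissa the relation is linear; from the two conditions:
  b = (858 − 785) / (log₂ 10 − log₂ 7) = 73 / (3.3219 − 2.8074) = 141.865 ms/bit
  a = 785 − 141.865 × 2.8074 = 386.734 ms
Then RT(4) = 386.734 + 141.865 × log₂ 4 = 386.734 + 141.865 × 2 ≈ 670.464 ms.

670.5 ms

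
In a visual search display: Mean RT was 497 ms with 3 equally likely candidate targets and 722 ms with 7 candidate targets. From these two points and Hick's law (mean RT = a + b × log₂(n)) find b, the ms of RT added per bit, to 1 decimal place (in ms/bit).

184.1 ms/bit

Slope: b = (722 − 497) / (log₂ 7 − log₂ 3) = 225/1.2224 = 184.065 ms/bit.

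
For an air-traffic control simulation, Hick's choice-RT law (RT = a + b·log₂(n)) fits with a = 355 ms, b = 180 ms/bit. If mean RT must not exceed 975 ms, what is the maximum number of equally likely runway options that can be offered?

180·log₂ n ≤ 975 − 355 = 620, giving log₂ n ≤ 3.4444 and n ≤ 10.886. The largest whole number is 10.

10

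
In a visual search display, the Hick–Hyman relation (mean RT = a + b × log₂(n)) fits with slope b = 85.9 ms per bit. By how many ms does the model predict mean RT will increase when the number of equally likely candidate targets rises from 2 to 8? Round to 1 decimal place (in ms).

171.8 ms

ΔRT = (a + b log₂ n₂) − (a + b log₂ n₁) = b·(log₂ n₂ − log₂ n₁).
log₂(8) − log₂(2) = log₂(8/2) = log₂(4) = 2.
ΔRT = 85.9 × 2.0000 = 171.800 ms.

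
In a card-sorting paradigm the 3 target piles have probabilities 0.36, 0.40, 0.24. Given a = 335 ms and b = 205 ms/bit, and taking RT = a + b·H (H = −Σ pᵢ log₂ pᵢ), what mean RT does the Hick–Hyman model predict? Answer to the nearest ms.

653 ms

Entropy contributions −pᵢ log₂ pᵢ: 0.5306, 0.5288, 0.4941; sum H = 1.5535 bits.
RT = a + bH = 335 + 205·1.5535 = 653.47 ms.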